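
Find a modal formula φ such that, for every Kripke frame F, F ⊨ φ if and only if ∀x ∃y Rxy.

□r → ◇r

A defining formula is □r → ◇r (the D axiom).
Suppose □r→◇r is valid. At any x set V(r)=W. Then □r at x, so ◇r at x, so x has a successor.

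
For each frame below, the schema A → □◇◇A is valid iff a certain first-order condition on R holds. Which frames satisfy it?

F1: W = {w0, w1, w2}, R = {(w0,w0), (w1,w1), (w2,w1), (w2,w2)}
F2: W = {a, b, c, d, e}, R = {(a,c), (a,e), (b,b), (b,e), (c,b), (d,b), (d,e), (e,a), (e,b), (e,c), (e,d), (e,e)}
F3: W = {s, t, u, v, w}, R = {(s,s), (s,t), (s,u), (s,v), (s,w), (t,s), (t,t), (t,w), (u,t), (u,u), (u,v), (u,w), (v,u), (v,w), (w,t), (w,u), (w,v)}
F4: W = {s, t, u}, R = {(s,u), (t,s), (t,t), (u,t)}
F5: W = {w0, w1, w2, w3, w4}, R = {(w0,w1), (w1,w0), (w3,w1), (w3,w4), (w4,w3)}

This is the axiom for a generalized confluence (Geach) condition; its first-order frame correspondent is ∀x ∀z (xRz → ∃w (x = w ∧ zR²w)).
F1: fails — w2Rw1 but no w with w2=w and w1R²w.
F2: fails — aRc but no w with a=w and cR²w.
F3: fails — sRv but no w* with s=w* and vR²w*.
F4: holds.
F5: fails — w0Rw1 but no w with w0=w and w1R²w.

F4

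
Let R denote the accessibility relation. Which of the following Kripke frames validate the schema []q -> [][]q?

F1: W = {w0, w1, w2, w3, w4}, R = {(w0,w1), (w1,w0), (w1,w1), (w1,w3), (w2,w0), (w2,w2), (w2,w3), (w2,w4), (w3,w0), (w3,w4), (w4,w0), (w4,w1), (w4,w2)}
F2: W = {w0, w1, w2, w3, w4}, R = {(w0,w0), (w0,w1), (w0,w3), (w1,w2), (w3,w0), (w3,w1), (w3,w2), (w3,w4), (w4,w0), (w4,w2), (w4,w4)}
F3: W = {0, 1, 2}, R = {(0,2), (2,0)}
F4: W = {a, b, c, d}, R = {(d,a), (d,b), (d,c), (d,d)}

F4

This is the axiom for transitivity; its first-order frame correspondent is forall x forall y forall z (Rxy & Ryz -> Rxz).
F1: fails — Rw2w4 and Rw4w1 but not Rw2w1.
F2: fails — Rw3w0 and Rw0w3 but not Rw3w3.
F3: fails — R20 and R02 but not R22.
F4: ✓.
Valid on: F4.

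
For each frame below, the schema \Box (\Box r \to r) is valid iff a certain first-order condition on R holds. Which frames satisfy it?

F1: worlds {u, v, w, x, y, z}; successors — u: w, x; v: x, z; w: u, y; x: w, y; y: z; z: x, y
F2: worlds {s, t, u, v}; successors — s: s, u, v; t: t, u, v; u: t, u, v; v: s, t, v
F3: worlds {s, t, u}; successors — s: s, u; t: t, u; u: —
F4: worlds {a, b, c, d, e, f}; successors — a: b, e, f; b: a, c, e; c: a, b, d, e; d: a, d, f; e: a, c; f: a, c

This is the axiom for shift-reflexivity; its first-order frame correspondent is \forall x \forall y (Rxy \to Ryy).
F1: fails — Rxw but not Rww.
F2: condition met.
F3: fails — Rsu but not Ruu.
F4: fails — Rbc but not Rcc.

F2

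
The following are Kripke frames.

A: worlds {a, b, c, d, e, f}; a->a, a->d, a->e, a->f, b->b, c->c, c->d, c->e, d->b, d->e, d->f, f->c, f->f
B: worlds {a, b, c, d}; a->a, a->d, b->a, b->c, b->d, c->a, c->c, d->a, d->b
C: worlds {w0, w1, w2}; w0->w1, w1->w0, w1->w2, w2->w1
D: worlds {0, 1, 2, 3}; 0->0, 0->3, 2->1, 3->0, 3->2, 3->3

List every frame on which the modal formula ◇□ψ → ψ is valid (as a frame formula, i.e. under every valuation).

This is the axiom for symmetry; its first-order frame correspondent is ∀x ∀y (Rxy → Ryx).
A: fails — Rcd but not Rdc.
B: fails — Rbc but not Rcb.
C: satisfies the condition.
D: fails — R32 but not R23.
Valid on: C.

C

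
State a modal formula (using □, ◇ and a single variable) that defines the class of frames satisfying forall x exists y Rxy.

□q → ◇q

This is seriality; the standard corresponding axiom is D: □q → ◇q.
Suppose □q→◇q is valid. At any x set V(q)=W. Then □q at x, so ◇q at x, so x has a successor.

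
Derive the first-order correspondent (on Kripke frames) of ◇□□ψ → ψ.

∀x ∀y (xRy → ∃w (yR²w ∧ x = w))

This is a Sahlqvist (Geach-type) schema ◇^1□^2ψ → □^0◇^0ψ.
Minimal-valuation argument: fix x; take any y with xR^1y and any z with xR^0z. Set V(ψ) to the set of worlds R-reachable from y in exactly 2 steps. Then □^2ψ holds at y, so the antecedent holds at x; validity forces ◇^0ψ at z, giving a w with zR^0w and yR^2w.
First-order correspondent: ∀x ∀y (xRy → ∃w (yR²w ∧ x = w)).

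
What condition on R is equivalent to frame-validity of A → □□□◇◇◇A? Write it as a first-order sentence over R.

∀x ∀z (xR³z → ∃w (x = w ∧ zR³w))

This is a Sahlqvist (Geach-type) schema ◇^0□^0A → □^3◇^3A.
First-order correspondent: ∀x ∀z (xR³z → ∃w (x = w ∧ zR³w)).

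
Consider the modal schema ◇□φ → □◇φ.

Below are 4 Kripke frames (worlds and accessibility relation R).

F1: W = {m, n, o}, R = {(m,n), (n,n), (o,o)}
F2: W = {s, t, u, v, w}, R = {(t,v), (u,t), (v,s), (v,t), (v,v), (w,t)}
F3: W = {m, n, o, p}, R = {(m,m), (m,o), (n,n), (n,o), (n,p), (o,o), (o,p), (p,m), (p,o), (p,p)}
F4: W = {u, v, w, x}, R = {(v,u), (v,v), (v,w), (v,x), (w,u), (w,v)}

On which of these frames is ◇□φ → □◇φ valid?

F1, F3

Frame correspondent (Sahlqvist): ∀x ∀y ∀z (Rxy ∧ Rxz → ∃w (Ryw ∧ Rzw)) — i.e. convergence.
F1: holds.
F2: fails — Rvv and Rvs but v and s have no common successor.
F3: holds.
F4: fails — Rvv and Rvu but v and u have no common successor.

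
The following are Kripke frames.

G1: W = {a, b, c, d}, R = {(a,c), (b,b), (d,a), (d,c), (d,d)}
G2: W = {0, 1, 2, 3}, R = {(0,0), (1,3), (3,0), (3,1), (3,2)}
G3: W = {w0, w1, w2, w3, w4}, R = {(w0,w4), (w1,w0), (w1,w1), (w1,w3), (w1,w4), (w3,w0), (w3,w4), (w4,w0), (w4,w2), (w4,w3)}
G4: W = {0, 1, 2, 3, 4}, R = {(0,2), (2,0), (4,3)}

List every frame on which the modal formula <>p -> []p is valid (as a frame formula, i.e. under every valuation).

G4

Frame correspondent (Sahlqvist): forall x forall y forall z (Rxy & Rxz -> y = z) — i.e. partial functionality.
G1: fails — d sees both a and c.
G2: fails — 3 sees both 0 and 1.
G3: fails — w1 sees both w0 and w1.
G4: holds.
Valid on: G4.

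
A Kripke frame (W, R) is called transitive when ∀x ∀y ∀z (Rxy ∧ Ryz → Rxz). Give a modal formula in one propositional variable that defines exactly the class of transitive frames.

This is transitivity; the standard corresponding axiom is 4: □ψ → □□ψ.
Suppose □ψ→□□ψ is valid. Take Rxy, Ryz and set V(ψ)={w : Rxw}. Then □ψ at x, so □□ψ at x, so □ψ at y, so ψ at z, i.e. Rxz.

□ψ → □□ψ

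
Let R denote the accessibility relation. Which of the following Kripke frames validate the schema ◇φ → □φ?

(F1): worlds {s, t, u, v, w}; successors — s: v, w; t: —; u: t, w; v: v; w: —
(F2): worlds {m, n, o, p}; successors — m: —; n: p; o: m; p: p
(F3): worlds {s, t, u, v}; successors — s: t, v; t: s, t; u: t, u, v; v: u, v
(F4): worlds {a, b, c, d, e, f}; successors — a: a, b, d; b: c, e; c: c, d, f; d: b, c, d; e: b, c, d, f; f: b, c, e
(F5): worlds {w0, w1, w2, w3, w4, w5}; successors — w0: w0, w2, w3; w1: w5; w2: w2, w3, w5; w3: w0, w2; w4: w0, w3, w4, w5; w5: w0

The schema corresponds to partial functionality: ∀x ∀y ∀z (Rxy ∧ Rxz → y = z).
(F1): fails — s sees both v and w.
(F2): satisfies the condition.
(F3): fails — s sees both t and v.
(F4): fails — a sees both a and b.
(F5): fails — w0 sees both w0 and w2.
Valid on: (F2).

(F2)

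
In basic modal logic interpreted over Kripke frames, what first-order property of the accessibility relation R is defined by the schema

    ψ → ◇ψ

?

Reflexivity

Replacing ψ by ¬ψ and contraposing gives the equivalent schema □ψ → ψ.
Suppose □ψ→ψ is valid. At any x set V(ψ)={w : Rxw}. Then □ψ holds at x, so ψ holds at x, i.e. Rxx.
The converse is a direct semantic check.
So the correspondent is reflexivity.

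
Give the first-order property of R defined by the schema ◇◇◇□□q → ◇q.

This is a Sahlqvist (Geach-type) schema ◇^3□^2q → □^0◇^1q.
Minimal-valuation argument: fix x; take any y with xR^3y and any z with xR^0z. Set V(q) to the set of worlds R-reachable from y in exactly 2 steps. Then □^2q holds at y, so the antecedent holds at x; validity forces ◇^1q at z, giving a w with zR^1w and yR^2w.
First-order correspondent: ∀x ∀y (xR³y → ∃w (yR²w ∧ xRw)).

∀x ∀y (xR³y → ∃w (yR²w ∧ xRw))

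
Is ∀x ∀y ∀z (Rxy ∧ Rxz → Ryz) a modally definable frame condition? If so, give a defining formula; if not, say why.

Yes: it is the Euclidean property, defined by the 5 schema ◇q → □◇q.
Suppose ◇q→□◇q is valid. Take Rxy, Rxz and set V(q)={y}. Then ◇q at x, so □◇q at x, so ◇q at z, so some w with Rzw has q; w=y, i.e. Rzy. By symmetry of the argument, Ryz.

Yes, by ◇q → □◇q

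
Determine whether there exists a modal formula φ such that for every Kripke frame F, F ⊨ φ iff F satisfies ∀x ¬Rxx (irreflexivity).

No — not modally definable

Modal frame validity is preserved under surjective bounded morphisms.
The 3-cycle (worlds 0,1,2 with 0→1→2→0) is irreflexive, and the map sending every world to a single reflexive point • is a surjective bounded morphism (forth: every edge maps to (•,•); back: every world has a successor). So any modal formula valid on the 3-cycle is also valid on the reflexive point, which is not irreflexive.
Hence irreflexivity is not modally definable.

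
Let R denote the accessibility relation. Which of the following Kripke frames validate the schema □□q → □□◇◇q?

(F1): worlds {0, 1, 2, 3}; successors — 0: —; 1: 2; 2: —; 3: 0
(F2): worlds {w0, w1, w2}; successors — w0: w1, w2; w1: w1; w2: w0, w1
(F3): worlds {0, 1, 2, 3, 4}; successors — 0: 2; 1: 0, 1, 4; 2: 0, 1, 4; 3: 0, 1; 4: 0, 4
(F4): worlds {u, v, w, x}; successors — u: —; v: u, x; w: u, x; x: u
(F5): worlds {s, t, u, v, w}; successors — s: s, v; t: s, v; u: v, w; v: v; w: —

(F1), (F2), (F3), (F5)

The schema corresponds to a generalized confluence (Geach) condition: ∀x ∀z (xR²z → ∃w (xR²w ∧ zR²w)).
(F1): ✓.
(F2): ✓.
(F3): ✓.
(F4): fails — vR²u but no t with vR²t and uR²t.
(F5): ✓.
Valid on: (F1), (F2), (F3), (F5).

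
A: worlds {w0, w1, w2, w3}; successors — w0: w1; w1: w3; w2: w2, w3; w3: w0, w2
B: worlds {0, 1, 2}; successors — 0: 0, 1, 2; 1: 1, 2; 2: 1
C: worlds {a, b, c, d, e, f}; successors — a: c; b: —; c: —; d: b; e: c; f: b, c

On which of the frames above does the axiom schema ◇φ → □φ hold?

none

This is the axiom for partial functionality; its first-order frame correspondent is ∀x ∀y ∀z (Rxy ∧ Rxz → y = z).
A: fails — w2 sees both w2 and w3.
B: fails — 0 sees both 0 and 1.
C: fails — f sees both b and c.
Valid on no frame.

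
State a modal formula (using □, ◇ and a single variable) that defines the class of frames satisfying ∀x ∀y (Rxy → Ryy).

The condition is shift-reflexivity. The T□ schema □(□r → r) defines it.
Suppose □(□r→r) is valid. Take Rxy and set V(r)={w : Ryw}. Then at y, □r holds; since □(□r→r) at x, □r→r at y, so r at y, i.e. Ryy.

□(□r → r)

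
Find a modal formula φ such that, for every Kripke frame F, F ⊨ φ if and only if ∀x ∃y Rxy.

A defining formula is □p → ◇p (the D axiom).

□p → ◇p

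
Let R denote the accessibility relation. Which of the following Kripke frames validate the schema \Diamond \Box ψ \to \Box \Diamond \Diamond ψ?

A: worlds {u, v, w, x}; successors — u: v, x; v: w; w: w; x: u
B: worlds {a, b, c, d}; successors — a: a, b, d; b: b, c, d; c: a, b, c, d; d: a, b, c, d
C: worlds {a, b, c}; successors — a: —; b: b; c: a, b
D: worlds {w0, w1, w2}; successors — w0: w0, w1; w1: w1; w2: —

The schema corresponds to a generalized confluence (Geach) condition: \forall x \forall y \forall z ((xRy \wedge xRz) \to \exists w (yRw \wedge z R^2 w)).
A: fails — uRv, uRx but no t with vRt and xR²t.
B: ✓.
C: fails — cRa, cRa but no w with aRw and aR²w.
D: ✓.
Valid on: B, D.

B, D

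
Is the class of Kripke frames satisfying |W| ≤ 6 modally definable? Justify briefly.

If a class were modally definable it would be closed under disjoint unions (Goldblatt–Thomason).
Any modal formula valid on each of 7 disjoint one-world frames is valid on their disjoint union (validity is preserved under disjoint unions). Each one-world frame has |W|=1≤6, but the union has |W|=7.
So no modal formula (or set of formulas) defines exactly the |W|≤6 frames.

Not definable by any modal formula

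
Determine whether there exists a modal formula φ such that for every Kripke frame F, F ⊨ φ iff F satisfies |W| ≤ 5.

Any modally definable frame class is closed under disjoint unions.
Any modal formula valid on each of 6 disjoint one-world frames is valid on their disjoint union (validity is preserved under disjoint unions). Each one-world frame has |W|=1≤5, but the union has |W|=6.
So no modal formula (or set of formulas) defines exactly the |W|≤5 frames.

Not modally definable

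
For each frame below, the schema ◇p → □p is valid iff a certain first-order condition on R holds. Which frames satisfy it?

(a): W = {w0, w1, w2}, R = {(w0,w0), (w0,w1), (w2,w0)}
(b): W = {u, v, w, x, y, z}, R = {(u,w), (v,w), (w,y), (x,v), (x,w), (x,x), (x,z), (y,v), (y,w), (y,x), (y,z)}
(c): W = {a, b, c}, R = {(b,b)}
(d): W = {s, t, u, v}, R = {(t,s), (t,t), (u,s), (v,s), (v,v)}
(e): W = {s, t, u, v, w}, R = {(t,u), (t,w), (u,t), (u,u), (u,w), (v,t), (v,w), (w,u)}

The schema corresponds to partial functionality: ∀x ∀y ∀z (Rxy ∧ Rxz → y = z).
(a): fails — w0 sees both w0 and w1.
(b): fails — x sees both v and w.
(c): holds.
(d): fails — t sees both s and t.
(e): fails — t sees both u and w.

(c)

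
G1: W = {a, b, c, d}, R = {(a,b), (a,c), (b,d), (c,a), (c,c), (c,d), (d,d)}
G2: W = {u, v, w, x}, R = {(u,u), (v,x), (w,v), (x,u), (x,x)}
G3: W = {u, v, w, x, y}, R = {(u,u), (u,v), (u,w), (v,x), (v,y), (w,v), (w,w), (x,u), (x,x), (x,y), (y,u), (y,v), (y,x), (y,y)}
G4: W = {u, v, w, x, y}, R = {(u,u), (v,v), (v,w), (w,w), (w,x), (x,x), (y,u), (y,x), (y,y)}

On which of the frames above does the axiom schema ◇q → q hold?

Frame correspondent (Sahlqvist): ∀x ∀y (xRy → ∃w (y = w ∧ x = w)) — i.e. a generalized confluence (Geach) condition.
G1: fails — aRb but b ≠ a.
G2: fails — vRx but x ≠ v.
G3: fails — uRv but v ≠ u.
G4: fails — vRw but w ≠ v.
Valid on no frame.

none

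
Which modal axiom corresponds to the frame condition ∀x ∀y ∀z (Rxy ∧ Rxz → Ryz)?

The condition is the Euclidean property. The 5 schema ◇ψ → □◇ψ defines it.
Suppose ◇ψ→□◇ψ is valid. Take Rxy, Rxz and set V(ψ)={y}. Then ◇ψ at x, so □◇ψ at x, so ◇ψ at z, so some w with Rzw has ψ; w=y, i.e. Rzy. By symmetry of the argument, Ryz.

◇ψ → □◇ψ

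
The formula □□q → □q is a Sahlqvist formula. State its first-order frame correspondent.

density: ∀x ∀y (Rxy → ∃z (Rxz ∧ Rzy))

Suppose □□q→□q is valid. Take Rxy and set V(q)={w : xR²w}. Then □□q at x, so □q at x, so q at y, i.e. ∃z(Rxz∧Rzy).
The converse is a direct semantic check.
Frame condition: ∀x ∀y (Rxy → ∃z (Rxz ∧ Rzy)).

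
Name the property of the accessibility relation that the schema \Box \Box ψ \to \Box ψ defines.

This schema is the C4 axiom.
It corresponds to density: \forall x \forall y (Rxy \to \exists z (Rxz \wedge Rzy)).

Density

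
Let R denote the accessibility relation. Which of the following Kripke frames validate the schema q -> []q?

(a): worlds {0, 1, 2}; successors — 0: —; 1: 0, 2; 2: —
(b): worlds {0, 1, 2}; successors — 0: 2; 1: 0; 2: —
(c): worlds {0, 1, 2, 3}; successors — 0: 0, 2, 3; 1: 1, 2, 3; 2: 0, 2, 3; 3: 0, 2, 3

Frame correspondent (Sahlqvist): forall x forall z (xRz -> exists w (x = w & z = w)) — i.e. a generalized confluence (Geach) condition.
(a): fails — 1R0 but 1 ≠ 0.
(b): fails — 0R2 but 0 ≠ 2.
(c): fails — 0R2 but 0 ≠ 2.
Valid on no frame.

none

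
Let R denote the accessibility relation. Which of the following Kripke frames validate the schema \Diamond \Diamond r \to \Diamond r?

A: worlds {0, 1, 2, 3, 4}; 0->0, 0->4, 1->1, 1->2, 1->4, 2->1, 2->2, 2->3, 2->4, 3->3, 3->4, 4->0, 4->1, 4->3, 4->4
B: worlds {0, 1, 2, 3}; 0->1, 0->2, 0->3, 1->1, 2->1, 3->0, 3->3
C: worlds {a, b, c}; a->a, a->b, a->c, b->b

C

Frame correspondent (Sahlqvist): \forall x \forall y \forall z (Rxy \wedge Ryz \to Rxz) — i.e. transitivity.
A: fails — R34 and R40 but not R30.
B: fails — R03 and R30 but not R00.
C: ✓.
Valid on: C.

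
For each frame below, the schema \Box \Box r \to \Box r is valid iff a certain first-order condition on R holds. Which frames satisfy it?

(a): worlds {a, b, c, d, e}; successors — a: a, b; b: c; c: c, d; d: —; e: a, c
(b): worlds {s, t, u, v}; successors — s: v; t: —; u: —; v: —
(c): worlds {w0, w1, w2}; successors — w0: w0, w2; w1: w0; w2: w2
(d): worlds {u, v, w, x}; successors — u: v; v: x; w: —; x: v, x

(a), (c)

Frame correspondent (Sahlqvist): \forall x \forall y (Rxy \to \exists z (Rxz \wedge Rzy)) — i.e. density.
(a): satisfies the condition.
(b): fails — Rsv but no z with Rsz and Rzv.
(c): satisfies the condition.
(d): fails — Ruv but no z with Ruz and Rzv.
Valid on: (a), (c).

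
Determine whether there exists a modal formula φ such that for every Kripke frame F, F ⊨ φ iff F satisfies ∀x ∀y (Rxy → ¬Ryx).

Modal frame validity is preserved under surjective bounded morphisms.
The 4-cycle (worlds 0,1,2,3 with 0→1→2→3→0) is asymmetric. Mapping every world to a single reflexive point • is a surjective bounded morphism, and the reflexive point is not asymmetric (R•• but asymmetry requires ¬R••).
So no modal formula (or set of formulas) defines exactly the asymmetric frames.

No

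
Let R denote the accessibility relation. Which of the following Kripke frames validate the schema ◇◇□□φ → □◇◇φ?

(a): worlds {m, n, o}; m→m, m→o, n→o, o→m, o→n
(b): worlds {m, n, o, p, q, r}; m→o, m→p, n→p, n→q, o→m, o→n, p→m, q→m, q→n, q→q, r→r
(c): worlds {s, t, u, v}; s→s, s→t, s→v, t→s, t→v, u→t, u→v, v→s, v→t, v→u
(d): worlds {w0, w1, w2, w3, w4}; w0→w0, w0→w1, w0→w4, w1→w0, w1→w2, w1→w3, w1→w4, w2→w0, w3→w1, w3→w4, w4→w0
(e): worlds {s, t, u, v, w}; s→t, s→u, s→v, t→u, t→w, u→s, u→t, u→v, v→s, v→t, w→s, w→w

(a), (c), (d), (e)

Frame correspondent (Sahlqvist): ∀x ∀y ∀z ((xR²y ∧ xRz) → ∃w (yR²w ∧ zR²w)) — i.e. a generalized confluence (Geach) condition.
(a): condition met.
(b): fails — mR²m, mRo but no w with mR²w and oR²w.
(c): condition met.
(d): condition met.
(e): condition met.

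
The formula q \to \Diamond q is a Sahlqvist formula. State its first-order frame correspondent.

This is frame-equivalent to □q → q (substitute ¬q for q and contrapose).
Suppose □q→q is valid. At any x set V(q)={w : Rxw}. Then □q holds at x, so q holds at x, i.e. Rxx.
The converse is a direct semantic check.
So the correspondent is reflexivity.

Reflexivity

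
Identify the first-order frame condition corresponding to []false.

□⊥ is valid iff no world has any successor (otherwise □⊥ fails at any world with one).
Conversely, on a frame with emptiness of R the schema holds at every world under every valuation.
So the correspondent is emptiness of R.

Emptiness of R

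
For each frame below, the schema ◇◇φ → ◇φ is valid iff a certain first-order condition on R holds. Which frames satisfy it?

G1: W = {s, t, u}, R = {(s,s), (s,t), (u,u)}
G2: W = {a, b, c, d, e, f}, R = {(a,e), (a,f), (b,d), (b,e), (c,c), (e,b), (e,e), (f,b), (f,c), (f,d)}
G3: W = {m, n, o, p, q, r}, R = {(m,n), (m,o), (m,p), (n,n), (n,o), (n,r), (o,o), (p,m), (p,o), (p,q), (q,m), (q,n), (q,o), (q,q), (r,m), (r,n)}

The schema corresponds to transitivity: ∀x ∀y ∀z (Rxy ∧ Ryz → Rxz).
G1: satisfies the condition.
G2: fails — Reb and Rbd but not Red.
G3: fails — Rnr and Rrm but not Rnm.

G1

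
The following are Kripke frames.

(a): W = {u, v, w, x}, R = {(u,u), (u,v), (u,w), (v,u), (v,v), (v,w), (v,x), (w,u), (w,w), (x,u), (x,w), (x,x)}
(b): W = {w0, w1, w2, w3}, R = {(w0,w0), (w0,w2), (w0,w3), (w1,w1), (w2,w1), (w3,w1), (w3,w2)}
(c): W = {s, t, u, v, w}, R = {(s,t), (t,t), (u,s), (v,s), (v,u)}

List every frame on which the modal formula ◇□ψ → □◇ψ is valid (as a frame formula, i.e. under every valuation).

Frame correspondent (Sahlqvist): ∀x ∀y ∀z (Rxy ∧ Rxz → ∃w (Ryw ∧ Rzw)) — i.e. convergence.
(a): condition met.
(b): fails — Rw0w2 and Rw0w0 but w2 and w0 have no common successor.
(c): fails — Rvu and Rvs but u and s have no common successor.

(a)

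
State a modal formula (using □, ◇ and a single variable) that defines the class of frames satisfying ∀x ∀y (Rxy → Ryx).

This is symmetry; the standard corresponding axiom is B: s → □◇s.
Suppose s→□◇s is valid. Take Rxy and set V(s)={x}. Then s at x, so □◇s at x, so ◇s at y, so some z with Ryz has s; z=x, i.e. Ryx.

s → □◇s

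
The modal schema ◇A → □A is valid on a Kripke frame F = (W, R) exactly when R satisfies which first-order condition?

partial functionality

Suppose ◇A→□A is valid. Take Rxy, Rxz and set V(A)={y}. Then ◇A at x, so □A at x, so A at z, i.e. z=y.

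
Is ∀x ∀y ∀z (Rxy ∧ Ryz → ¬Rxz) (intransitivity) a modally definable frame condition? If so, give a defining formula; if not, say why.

If a class were modally definable it would be closed under surjective bounded morphisms (Goldblatt–Thomason).
The 7-cycle (worlds s,t,u,v,w,x,y with s→t→u→v→w→x→y→s) is intransitive. Mapping every world to a single reflexive point • is a surjective bounded morphism; the reflexive point is not intransitive (R••∧R•• but R••).
So the class is not modally definable.

No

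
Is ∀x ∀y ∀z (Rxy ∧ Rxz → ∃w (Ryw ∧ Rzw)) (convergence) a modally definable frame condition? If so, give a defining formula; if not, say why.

This is a Sahlqvist condition; the .2 axiom ◇□p → □◇p defines it.

Definable; ◇□p → □◇p defines it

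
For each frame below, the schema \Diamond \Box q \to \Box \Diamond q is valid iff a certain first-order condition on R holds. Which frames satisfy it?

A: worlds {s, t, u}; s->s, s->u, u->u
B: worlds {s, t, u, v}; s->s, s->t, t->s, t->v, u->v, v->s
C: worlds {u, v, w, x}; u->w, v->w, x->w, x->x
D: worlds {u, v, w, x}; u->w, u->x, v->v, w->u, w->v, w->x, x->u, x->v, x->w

Frame correspondent (Sahlqvist): \forall x \forall y \forall z (Rxy \wedge Rxz \to \exists w (Ryw \wedge Rzw)) — i.e. convergence.
A: satisfies the condition.
B: satisfies the condition.
C: fails — Ruw and Ruw but w and w have no common successor.
D: fails — Rwu and Rwv but u and v have no common successor.
Valid on: A, B.

A, B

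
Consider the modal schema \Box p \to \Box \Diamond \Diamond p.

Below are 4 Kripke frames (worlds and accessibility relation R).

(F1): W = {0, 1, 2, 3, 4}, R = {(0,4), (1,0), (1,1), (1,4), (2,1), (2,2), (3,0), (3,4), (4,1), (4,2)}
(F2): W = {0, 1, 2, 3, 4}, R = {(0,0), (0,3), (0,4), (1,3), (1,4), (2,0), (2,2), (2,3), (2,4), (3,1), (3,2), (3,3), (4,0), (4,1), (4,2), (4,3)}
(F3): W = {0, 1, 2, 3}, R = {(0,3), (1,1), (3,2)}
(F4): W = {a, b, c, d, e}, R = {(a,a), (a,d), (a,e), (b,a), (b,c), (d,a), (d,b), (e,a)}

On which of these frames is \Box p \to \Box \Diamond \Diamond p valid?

(F2)

Frame correspondent (Sahlqvist): \forall x \forall z (xRz \to \exists w (xRw \wedge z R^2 w)) — i.e. a generalized confluence (Geach) condition.
(F1): fails — 3R0 but no w with 3Rw and 0R²w.
(F2): ✓.
(F3): fails — 0R3 but no w with 0Rw and 3R²w.
(F4): fails — bRc but no w with bRw and cR²w.
Valid on: (F2).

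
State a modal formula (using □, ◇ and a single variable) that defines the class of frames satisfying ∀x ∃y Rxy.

This is seriality; the standard corresponding axiom is D: □q → ◇q.
Suppose □q→◇q is valid. At any x set V(q)=W. Then □q at x, so ◇q at x, so x has a successor.

□q → ◇q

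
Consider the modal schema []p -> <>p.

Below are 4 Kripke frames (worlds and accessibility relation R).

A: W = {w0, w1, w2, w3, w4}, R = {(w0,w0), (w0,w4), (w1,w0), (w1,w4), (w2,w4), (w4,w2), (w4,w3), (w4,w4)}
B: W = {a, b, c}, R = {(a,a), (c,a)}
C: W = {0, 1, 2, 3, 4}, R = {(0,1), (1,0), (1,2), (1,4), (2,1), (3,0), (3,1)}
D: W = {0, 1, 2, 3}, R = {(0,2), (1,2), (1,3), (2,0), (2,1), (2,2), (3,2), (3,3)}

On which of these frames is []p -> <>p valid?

D

This is the axiom for seriality; its first-order frame correspondent is forall x exists y Rxy.
A: fails — world w3 has no successor.
B: fails — world b has no successor.
C: fails — world 4 has no successor.
D: condition met.
Valid on: D.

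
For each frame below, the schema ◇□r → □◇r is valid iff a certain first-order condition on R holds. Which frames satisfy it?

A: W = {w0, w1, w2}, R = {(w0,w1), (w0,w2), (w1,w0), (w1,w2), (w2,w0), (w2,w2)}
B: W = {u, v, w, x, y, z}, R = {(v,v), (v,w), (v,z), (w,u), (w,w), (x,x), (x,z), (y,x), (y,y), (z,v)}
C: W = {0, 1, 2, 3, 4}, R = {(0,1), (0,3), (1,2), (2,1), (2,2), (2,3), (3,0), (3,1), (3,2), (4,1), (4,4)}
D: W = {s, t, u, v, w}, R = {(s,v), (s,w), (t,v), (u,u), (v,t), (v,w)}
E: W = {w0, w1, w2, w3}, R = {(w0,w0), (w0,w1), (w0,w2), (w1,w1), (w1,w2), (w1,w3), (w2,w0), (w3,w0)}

Frame correspondent (Sahlqvist): ∀x ∀y ∀z (Rxy ∧ Rxz → ∃w (Ryw ∧ Rzw)) — i.e. convergence.
A: ✓.
B: fails — Rvz and Rvw but z and w have no common successor.
C: fails — R31 and R30 but 1 and 0 have no common successor.
D: fails — Rsv and Rsw but v and w have no common successor.
E: fails — Rw0w1 and Rw0w2 but w1 and w2 have no common successor.
Valid on: A.

A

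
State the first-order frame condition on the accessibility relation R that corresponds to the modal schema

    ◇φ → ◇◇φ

∀x ∀y (xRy → ∃w (y = w ∧ xR²w))

This is a Sahlqvist (Geach-type) schema ◇^1□^0φ → □^0◇^2φ.
Minimal-valuation argument: fix x; take any y with xR^1y and any z with xR^0z. Set V(φ) to the set of worlds R-reachable from y in exactly 0 steps. Then □^0φ holds at y, so the antecedent holds at x; validity forces ◇^2φ at z, giving a w with zR^2w and yR^0w.
First-order correspondent: ∀x ∀y (xRy → ∃w (y = w ∧ xR²w)).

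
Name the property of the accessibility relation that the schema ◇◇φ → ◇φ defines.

Transitivity

Replacing φ by ¬φ and contraposing gives the equivalent schema □φ → □□φ.
Suppose □φ→□□φ is valid. Take Rxy, Ryz and set V(φ)={w : Rxw}. Then □φ at x, so □□φ at x, so □φ at y, so φ at z, i.e. Rxz.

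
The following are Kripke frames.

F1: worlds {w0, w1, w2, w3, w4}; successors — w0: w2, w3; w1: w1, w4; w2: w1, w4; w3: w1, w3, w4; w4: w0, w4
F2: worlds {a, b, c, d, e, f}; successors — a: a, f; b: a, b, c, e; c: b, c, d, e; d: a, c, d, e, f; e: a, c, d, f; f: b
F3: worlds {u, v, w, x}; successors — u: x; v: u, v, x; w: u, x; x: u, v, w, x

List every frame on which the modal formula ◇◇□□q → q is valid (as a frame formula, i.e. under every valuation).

F3

This is the axiom for a generalized confluence (Geach) condition; its first-order frame correspondent is ∀x ∀y (xR²y → ∃w (yR²w ∧ x = w)).
F1: fails — w1R²w4 but no w with w4R²w and w1=w.
F2: fails — cR²a but no w with aR²w and c=w.
F3: satisfies the condition.
Valid on: F3.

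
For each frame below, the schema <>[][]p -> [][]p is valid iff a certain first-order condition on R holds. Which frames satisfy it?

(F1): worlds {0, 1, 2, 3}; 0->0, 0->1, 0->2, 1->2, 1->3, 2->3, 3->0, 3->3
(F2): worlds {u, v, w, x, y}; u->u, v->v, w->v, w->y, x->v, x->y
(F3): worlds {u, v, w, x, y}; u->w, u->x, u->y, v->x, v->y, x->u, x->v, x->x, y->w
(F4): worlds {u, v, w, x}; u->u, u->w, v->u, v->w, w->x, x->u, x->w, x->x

This is the axiom for a generalized confluence (Geach) condition; its first-order frame correspondent is forall x forall y forall z ((xRy & x R^2 z) -> exists w (y R^2 w & z = w)).
(F1): fails — 0R1, 0R²1 but no w with 1R²w and 1=w.
(F2): fails — wRy, wR²v but no t with yR²t and v=t.
(F3): fails — uRw, uR²u but no t with wR²t and u=t.
(F4): satisfies the condition.
Valid on: (F4).

(F4)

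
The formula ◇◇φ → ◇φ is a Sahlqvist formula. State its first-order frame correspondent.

Transitivity

This is a form of the 4 axiom.
Its frame correspondent is transitivity — ∀x ∀y ∀z (Rxy ∧ Ryz → Rxz).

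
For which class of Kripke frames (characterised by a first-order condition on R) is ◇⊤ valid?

Seriality

◇⊤ holds at w iff w has a successor, so frame-validity of ◇⊤ is exactly seriality. Equivalently via □ψ → ◇ψ:
Suppose □ψ→◇ψ is valid. At any x set V(ψ)=W. Then □ψ at x, so ◇ψ at x, so x has a successor.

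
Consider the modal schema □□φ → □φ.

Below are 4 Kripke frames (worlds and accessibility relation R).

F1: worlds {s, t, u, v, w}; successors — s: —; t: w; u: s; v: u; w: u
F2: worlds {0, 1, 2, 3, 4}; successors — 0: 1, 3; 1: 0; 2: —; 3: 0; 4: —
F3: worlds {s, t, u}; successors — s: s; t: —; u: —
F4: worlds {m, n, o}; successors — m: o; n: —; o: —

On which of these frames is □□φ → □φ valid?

F3

Frame correspondent (Sahlqvist): ∀x ∀y (Rxy → ∃z (Rxz ∧ Rzy)) — i.e. density.
F1: fails — Rus but no z with Ruz and Rzs.
F2: fails — R01 but no z with R0z and Rz1.
F3: ✓.
F4: fails — Rmo but no z with Rmz and Rzo.
Valid on: F3.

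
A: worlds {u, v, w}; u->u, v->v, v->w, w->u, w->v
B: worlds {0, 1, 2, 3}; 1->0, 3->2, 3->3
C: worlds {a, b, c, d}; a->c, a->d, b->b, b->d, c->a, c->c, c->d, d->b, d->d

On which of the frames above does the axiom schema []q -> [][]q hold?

Frame correspondent (Sahlqvist): forall x forall y forall z (Rxy & Ryz -> Rxz) — i.e. transitivity.
A: fails — Rvw and Rwu but not Rvu.
B: satisfies the condition.
C: fails — Rcd and Rdb but not Rcb.
Valid on: B.

B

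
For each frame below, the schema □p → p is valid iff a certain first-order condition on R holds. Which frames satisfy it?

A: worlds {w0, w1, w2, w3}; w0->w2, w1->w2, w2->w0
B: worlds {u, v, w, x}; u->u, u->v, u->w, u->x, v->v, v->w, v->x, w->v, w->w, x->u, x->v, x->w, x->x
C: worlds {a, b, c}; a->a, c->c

This is the axiom for reflexivity; its first-order frame correspondent is ∀x Rxx.
A: fails — world w0 does not see itself.
B: satisfies the condition.
C: fails — world b does not see itself.
Valid on: B.

B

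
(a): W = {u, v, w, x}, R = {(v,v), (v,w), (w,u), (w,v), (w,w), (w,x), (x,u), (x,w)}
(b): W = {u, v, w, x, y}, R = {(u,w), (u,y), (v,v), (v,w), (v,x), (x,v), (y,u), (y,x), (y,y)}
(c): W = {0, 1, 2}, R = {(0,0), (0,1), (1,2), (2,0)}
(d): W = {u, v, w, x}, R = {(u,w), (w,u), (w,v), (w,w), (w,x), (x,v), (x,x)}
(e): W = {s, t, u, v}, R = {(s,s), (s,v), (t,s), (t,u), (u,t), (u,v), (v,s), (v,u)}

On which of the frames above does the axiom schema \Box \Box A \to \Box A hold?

The schema corresponds to density: \forall x \forall y (Rxy \to \exists z (Rxz \wedge Rzy)).
(a): condition met.
(b): fails — Ruw but no z with Ruz and Rzw.
(c): fails — R12 but no z with R1z and Rz2.
(d): condition met.
(e): fails — Ruv but no z with Ruz and Rzv.

(a), (d)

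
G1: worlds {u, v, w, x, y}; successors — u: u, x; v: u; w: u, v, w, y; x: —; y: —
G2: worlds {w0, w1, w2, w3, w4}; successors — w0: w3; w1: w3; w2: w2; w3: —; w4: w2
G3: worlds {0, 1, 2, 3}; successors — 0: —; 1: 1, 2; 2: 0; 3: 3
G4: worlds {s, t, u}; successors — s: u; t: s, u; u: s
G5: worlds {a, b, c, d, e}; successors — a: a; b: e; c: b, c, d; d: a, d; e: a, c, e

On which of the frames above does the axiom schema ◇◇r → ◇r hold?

G2

Frame correspondent (Sahlqvist): ∀x ∀y ∀z (Rxy ∧ Ryz → Rxz) — i.e. transitivity.
G1: fails — Rwu and Rux but not Rwx.
G2: ✓.
G3: fails — R12 and R20 but not R10.
G4: fails — Rsu and Rus but not Rss.
G5: fails — Rcd and Rda but not Rca.
Valid on: G2.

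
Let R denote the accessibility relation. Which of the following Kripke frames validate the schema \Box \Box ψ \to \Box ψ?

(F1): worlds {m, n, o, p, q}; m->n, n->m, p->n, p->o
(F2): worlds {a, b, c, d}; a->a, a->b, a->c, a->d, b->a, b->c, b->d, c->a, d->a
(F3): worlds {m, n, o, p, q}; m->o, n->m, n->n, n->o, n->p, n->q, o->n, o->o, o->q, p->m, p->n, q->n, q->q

(F2), (F3)

This is the axiom for density; its first-order frame correspondent is \forall x \forall y (Rxy \to \exists z (Rxz \wedge Rzy)).
(F1): fails — Rnm but no z with Rnz and Rzm.
(F2): condition met.
(F3): condition met.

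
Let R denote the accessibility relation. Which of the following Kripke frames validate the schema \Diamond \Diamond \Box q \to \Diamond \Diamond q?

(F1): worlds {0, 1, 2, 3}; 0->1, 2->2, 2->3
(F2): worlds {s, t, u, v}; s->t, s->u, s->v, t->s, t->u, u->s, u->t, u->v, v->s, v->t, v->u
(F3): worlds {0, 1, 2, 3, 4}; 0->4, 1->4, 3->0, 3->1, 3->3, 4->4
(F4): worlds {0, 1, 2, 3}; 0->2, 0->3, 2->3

The schema corresponds to a generalized confluence (Geach) condition: \forall x \forall y (x R^2 y \to \exists w (yRw \wedge x R^2 w)).
(F1): fails — 2R²3 but no w with 3Rw and 2R²w.
(F2): condition met.
(F3): condition met.
(F4): fails — 0R²3 but no w with 3Rw and 0R²w.
Valid on: (F2), (F3).

(F2), (F3)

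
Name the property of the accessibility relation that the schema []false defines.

emptiness of R: forall x forall y ~Rxy

□⊥ is valid iff no world has any successor (otherwise □⊥ fails at any world with one).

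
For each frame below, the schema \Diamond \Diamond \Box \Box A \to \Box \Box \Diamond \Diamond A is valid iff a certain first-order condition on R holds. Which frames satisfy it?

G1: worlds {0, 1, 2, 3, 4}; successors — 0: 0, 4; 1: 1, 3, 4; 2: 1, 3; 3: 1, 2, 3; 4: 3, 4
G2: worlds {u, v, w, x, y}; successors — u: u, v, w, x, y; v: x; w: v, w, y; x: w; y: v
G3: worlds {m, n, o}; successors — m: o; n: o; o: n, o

Frame correspondent (Sahlqvist): \forall x \forall y \forall z ((x R^2 y \wedge x R^2 z) \to \exists w (y R^2 w \wedge z R^2 w)) — i.e. a generalized confluence (Geach) condition.
G1: condition met.
G2: fails — uR²v, uR²y but no t with vR²t and yR²t.
G3: condition met.
Valid on: G1, G3.

G1, G3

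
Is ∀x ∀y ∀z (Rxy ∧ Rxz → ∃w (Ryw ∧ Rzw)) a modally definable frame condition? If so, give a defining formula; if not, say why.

Definable; ◇□q → □◇q defines it

Yes: it is convergence, defined by the .2 schema ◇□q → □◇q.
Suppose ◇□q→□◇q is valid. Take Rxy, Rxz and set V(q)={w : Ryw}. Then □q at y so ◇□q at x, so □◇q at x, so ◇q at z, giving w with Rzw and Ryw.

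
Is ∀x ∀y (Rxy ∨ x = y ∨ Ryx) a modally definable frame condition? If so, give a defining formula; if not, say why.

If a class were modally definable it would be closed under disjoint unions (Goldblatt–Thomason).
Take 3 disjoint single-world reflexive frames: each is trivially connected, but their disjoint union has 3 worlds with no edge between distinct components, so it is not connected.
So the class is not modally definable.

Not definable by any modal formula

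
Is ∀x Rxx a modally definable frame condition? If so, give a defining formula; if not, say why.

Yes: it is reflexivity, defined by the T schema □p → p.
Suppose □p→p is valid. At any x set V(p)={w : Rxw}. Then □p holds at x, so p holds at x, i.e. Rxx.

Yes — defined by □p → p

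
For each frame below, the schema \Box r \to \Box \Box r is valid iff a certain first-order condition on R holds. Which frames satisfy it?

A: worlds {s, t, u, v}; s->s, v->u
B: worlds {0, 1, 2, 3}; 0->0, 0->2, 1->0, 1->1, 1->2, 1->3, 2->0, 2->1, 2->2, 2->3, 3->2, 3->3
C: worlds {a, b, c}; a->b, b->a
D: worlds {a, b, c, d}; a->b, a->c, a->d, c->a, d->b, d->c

A

Frame correspondent (Sahlqvist): \forall x \forall y \forall z (Rxy \wedge Ryz \to Rxz) — i.e. transitivity.
A: condition met.
B: fails — R32 and R20 but not R30.
C: fails — Rab and Rba but not Raa.
D: fails — Rdc and Rca but not Rda.
Valid on: A.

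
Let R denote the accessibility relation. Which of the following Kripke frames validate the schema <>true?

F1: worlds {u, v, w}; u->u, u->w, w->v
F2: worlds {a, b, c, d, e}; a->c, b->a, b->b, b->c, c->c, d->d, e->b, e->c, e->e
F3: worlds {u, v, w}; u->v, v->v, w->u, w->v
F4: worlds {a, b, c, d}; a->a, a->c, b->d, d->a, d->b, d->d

F2, F3

This is the axiom for seriality; its first-order frame correspondent is forall x exists y Rxy.
F1: fails — world v has no successor.
F2: satisfies the condition.
F3: satisfies the condition.
F4: fails — world c has no successor.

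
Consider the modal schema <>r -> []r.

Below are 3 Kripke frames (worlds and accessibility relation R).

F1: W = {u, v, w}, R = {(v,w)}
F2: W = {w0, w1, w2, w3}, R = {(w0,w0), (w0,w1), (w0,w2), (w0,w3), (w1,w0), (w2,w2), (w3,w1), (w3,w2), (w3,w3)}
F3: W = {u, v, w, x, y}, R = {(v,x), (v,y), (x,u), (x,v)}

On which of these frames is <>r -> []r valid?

Frame correspondent (Sahlqvist): forall x forall y forall z (Rxy & Rxz -> y = z) — i.e. partial functionality.
F1: holds.
F2: fails — w0 sees both w0 and w1.
F3: fails — v sees both x and y.
Valid on: F1.

F1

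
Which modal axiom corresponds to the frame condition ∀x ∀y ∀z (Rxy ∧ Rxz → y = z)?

This is partial functionality; the standard corresponding axiom is CD: ◇p → □p.

◇p → □p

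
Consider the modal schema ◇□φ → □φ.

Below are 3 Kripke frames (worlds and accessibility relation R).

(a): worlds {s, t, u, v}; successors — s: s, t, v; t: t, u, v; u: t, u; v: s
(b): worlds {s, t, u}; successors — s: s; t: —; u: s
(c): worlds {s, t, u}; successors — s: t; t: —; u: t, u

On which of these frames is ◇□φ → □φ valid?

Frame correspondent (Sahlqvist): ∀x ∀y ∀z (Rxy ∧ Rxz → Ryz) — i.e. the Euclidean property.
(a): fails — Rsv and Rsv but not Rvv.
(b): ✓.
(c): fails — Rst and Rst but not Rtt.
Valid on: (b).

(b)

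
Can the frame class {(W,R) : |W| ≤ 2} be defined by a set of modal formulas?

No — not modally definable

Modal frame validity is preserved under disjoint unions.
Any modal formula valid on each of 3 disjoint one-world frames is valid on their disjoint union (validity is preserved under disjoint unions). Each one-world frame has |W|=1≤2, but the union has |W|=3.
Hence having at most 2 worlds is not modally definable.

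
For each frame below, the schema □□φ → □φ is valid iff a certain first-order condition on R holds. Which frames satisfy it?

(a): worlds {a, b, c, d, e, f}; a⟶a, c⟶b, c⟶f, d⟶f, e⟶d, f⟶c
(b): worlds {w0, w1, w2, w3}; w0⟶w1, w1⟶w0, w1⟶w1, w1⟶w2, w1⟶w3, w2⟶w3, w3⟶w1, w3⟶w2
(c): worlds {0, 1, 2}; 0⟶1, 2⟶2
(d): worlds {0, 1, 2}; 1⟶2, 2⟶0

This is the axiom for density; its first-order frame correspondent is ∀x ∀y (Rxy → ∃z (Rxz ∧ Rzy)).
(a): fails — Rcf but no z with Rcz and Rzf.
(b): fails — Rw2w3 but no z with Rw2z and Rzw3.
(c): fails — R01 but no z with R0z and Rz1.
(d): fails — R12 but no z with R1z and Rz2.

none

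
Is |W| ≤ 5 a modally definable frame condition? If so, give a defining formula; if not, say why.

No

Any modally definable frame class is closed under disjoint unions.
Any modal formula valid on each of 6 disjoint one-world frames is valid on their disjoint union (validity is preserved under disjoint unions). Each one-world frame has |W|=1≤5, but the union has |W|=6.
So no modal formula (or set of formulas) defines exactly the |W|≤5 frames.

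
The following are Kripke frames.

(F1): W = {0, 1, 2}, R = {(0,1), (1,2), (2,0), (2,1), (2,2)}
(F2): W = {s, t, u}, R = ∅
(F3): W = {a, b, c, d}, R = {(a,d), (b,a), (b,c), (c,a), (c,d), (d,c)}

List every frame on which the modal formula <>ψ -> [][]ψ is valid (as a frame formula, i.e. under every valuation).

Frame correspondent (Sahlqvist): forall x forall y forall z ((xRy & x R^2 z) -> exists w (y = w & z = w)) — i.e. a generalized confluence (Geach) condition.
(F1): fails — 0R1, 0R²2 but 1 ≠ 2.
(F2): holds.
(F3): fails — aRd, aR²c but d ≠ c.
Valid on: (F2).

(F2)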